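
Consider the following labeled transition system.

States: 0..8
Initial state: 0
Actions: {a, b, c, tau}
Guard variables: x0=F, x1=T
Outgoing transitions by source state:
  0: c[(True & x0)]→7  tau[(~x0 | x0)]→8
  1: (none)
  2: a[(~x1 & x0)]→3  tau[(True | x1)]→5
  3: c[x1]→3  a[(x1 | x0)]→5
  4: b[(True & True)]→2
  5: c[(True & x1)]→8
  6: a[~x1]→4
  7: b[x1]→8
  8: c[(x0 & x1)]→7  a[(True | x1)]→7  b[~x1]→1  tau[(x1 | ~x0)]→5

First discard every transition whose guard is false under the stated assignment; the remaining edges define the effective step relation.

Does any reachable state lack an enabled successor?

Reach set: {0,5,7,8}
  0: tau→8  [deg 1]
  5: c→8  [deg 1]
  7: b→8  [deg 1]
  8: a→7  tau→5  [deg 2]

Answer: DEADLOCK-FREE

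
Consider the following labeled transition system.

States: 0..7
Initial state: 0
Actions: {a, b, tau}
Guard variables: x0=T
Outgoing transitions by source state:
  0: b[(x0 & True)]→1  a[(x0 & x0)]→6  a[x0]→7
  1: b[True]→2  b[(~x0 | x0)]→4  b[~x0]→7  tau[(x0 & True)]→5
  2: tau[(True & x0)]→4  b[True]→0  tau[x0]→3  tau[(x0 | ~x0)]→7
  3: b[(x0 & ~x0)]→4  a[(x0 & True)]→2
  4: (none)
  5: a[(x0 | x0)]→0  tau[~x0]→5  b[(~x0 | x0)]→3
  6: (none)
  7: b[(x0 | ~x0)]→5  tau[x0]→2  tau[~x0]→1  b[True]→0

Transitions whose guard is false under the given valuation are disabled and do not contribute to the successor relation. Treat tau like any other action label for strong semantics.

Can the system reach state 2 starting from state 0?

Guard filter leaves 16 enabled edge(s).
L0 = {0}
L1 = {1,6,7}  now seen {0,1,6,7}
L2 = {2,4,5}  now seen {0,1,2,4,5,6,7}
L3 = {3}  now seen {0,1,2,3,4,5,6,7}
Reachable = {0,1,2,3,4,5,6,7}
trace reaching 2: b·b

Answer: REACHABLE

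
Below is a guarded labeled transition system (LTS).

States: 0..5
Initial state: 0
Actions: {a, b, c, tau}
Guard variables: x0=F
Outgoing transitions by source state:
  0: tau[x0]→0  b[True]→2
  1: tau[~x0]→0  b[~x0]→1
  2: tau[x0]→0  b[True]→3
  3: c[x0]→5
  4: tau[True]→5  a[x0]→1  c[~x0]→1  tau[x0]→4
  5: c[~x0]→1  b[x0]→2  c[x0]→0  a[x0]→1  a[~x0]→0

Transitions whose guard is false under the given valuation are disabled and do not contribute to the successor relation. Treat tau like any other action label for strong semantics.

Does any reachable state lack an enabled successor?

R = {0,2,3}
  0: b→2  [1 exit(s)]
  2: b→3  [1 exit(s)]
  3: ∅  [deadlock]
witness 3: b·b

Answer: DEADLOCK at state 3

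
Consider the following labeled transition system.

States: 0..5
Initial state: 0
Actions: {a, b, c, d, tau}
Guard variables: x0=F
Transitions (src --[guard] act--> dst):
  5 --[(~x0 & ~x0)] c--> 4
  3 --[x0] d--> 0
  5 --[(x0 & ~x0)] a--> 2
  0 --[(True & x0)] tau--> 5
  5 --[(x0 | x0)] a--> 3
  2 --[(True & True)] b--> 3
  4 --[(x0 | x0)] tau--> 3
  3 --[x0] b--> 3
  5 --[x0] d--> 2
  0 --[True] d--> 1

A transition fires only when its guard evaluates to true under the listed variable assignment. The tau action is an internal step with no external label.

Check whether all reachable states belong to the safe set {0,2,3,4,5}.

Safe = {0,2,3,4,5}
Reachable = {0,1}
  0: ok
  1: outside
witness against invariant: d → 1

Answer: INVARIANT VIOLATED at state 1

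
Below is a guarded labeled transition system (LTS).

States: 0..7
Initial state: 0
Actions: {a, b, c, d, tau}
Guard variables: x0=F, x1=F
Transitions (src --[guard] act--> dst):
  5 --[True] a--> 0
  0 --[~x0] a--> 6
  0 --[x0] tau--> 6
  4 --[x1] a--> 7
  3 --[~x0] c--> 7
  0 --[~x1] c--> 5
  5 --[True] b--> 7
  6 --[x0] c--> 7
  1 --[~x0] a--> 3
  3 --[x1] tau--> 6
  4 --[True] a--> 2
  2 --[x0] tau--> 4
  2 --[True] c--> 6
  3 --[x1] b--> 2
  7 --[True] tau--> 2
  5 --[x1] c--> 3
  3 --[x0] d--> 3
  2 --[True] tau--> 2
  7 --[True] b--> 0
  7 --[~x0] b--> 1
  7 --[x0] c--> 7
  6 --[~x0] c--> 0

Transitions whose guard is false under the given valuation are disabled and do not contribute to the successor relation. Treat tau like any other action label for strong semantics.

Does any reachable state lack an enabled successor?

Answer: DEADLOCK-FREE

Working:
Reach set: {0,1,2,3,5,6,7}
  0: a→6  c→5  [2 exit(s)]
  1: a→3  [1 exit(s)]
  2: c→6  tau→2  [2 exit(s)]
  3: c→7  [1 exit(s)]
  5: a→0  b→7  [2 exit(s)]
  6: c→0  [1 exit(s)]
  7: b→0  b→1  tau→2  [3 exit(s)]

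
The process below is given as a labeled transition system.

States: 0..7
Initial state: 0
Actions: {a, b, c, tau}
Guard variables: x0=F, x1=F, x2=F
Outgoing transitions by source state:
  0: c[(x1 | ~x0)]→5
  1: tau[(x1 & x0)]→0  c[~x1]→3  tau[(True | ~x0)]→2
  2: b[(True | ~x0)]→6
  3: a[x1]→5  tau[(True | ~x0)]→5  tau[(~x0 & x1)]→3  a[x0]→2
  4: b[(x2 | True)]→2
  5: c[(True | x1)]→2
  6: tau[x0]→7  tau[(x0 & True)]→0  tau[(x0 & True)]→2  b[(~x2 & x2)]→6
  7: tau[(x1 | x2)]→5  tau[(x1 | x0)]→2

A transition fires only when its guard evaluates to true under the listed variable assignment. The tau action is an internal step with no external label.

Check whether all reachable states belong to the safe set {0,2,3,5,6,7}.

Allowed set {0,2,3,5,6,7}
Reach set: {0,2,5,6}
  0: safe
  2: safe
  5: safe
  6: safe

Answer: INVARIANT HOLDS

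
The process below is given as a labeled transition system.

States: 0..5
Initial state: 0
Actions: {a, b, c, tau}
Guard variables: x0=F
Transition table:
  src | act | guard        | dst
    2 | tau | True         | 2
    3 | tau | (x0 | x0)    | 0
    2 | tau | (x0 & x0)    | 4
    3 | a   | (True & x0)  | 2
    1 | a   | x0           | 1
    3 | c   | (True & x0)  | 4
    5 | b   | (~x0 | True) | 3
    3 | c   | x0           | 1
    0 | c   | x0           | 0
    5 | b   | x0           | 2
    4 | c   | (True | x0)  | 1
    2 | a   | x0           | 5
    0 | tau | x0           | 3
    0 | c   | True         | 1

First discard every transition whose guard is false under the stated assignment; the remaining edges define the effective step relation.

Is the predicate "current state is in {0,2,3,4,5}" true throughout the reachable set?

Inv-set: {0,2,3,4,5}
Reach set: {0,1}
  0: safe
  1: ✗ unsafe
reach 1 via c — violates

Answer: INVARIANT VIOLATED at state 1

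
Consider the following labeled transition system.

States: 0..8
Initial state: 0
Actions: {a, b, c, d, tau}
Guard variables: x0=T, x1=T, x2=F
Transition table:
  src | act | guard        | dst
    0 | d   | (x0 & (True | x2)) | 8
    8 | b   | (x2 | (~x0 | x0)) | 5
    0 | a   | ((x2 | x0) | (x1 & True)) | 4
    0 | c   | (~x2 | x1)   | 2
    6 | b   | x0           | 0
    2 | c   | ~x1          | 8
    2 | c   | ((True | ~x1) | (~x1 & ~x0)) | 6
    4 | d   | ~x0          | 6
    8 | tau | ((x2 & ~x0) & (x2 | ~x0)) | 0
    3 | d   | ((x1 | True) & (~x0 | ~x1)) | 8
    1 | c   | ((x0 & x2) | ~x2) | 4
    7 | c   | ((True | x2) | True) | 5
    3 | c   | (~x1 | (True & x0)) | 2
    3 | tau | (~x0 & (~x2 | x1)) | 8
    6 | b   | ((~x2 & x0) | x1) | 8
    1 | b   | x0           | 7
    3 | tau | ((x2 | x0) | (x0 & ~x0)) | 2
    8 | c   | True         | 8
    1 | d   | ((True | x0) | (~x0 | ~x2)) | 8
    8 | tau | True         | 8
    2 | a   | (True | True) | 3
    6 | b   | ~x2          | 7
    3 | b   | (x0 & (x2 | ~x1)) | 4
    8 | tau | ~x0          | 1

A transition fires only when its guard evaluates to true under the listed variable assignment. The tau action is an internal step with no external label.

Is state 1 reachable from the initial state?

Guard filter leaves 17 enabled edge(s).
Layer 0: {0}
Layer 1: {2,4,8}  total {0,2,4,8}
Layer 2: {3,5,6}  total {0,2,3,4,5,6,8}
Layer 3: {7}  total {0,2,3,4,5,6,7,8}
Reach set: {0,2,3,4,5,6,7,8}

Answer: UNREACHABLE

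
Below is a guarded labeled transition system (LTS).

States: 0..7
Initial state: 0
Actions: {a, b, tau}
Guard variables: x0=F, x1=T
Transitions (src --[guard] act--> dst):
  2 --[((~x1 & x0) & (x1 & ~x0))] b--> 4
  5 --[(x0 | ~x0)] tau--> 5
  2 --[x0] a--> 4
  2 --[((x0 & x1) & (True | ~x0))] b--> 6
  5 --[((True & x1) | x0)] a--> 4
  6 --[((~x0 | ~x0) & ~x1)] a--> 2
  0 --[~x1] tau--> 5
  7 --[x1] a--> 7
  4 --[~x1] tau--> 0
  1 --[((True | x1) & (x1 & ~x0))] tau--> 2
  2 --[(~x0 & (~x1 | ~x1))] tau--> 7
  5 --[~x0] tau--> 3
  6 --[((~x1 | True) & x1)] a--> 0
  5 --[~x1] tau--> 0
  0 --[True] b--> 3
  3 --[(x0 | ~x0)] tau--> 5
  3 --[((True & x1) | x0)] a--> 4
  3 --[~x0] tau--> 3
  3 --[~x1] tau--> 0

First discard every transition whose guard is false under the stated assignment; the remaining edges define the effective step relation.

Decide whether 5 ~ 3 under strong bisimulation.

Bisimulation quotient by refinement:
  π0 = {{0,1,2,3,4,5,6,7}}
  π1 = {{0},{1},{2,4},{3,5},{6,7}}
  π2 = {{0},{1},{2,4},{3,5},{6},{7}}
Fixed point at round 3; 6 class(es).
class of 5: {3,5}; class of 3: {3,5}

Answer: BISIMILAR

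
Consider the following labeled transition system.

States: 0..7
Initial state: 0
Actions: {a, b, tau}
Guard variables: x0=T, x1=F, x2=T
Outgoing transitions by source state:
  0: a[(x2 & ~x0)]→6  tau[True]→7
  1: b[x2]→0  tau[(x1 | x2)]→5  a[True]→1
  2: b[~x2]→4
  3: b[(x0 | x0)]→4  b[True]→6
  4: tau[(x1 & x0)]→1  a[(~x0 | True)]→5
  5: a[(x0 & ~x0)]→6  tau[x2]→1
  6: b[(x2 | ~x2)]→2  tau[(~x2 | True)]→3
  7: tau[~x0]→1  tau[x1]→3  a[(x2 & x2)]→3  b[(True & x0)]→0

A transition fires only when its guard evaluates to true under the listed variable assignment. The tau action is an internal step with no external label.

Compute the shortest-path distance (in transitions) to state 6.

Breadth-first toward 6:
  depth 0: {0}
  depth 1: {7}
  depth 2: {3}
  depth 3: {4,6}
first hit 6 at d=3 via tau·a·b

Answer: 3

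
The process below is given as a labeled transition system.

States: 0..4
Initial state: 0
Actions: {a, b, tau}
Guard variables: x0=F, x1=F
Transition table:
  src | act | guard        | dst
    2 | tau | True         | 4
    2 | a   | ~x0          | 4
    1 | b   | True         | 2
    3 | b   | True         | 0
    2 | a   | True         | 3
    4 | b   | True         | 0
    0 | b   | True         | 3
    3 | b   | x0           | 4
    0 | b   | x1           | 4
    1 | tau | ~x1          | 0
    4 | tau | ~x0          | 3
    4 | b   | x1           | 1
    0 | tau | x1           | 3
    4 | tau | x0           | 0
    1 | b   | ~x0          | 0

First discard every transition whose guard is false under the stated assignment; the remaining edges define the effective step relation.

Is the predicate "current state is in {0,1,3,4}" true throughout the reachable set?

Answer: INVARIANT HOLDS

Trace:
Safe = {0,1,3,4}
R = {0,3}
  0: ✓
  3: ✓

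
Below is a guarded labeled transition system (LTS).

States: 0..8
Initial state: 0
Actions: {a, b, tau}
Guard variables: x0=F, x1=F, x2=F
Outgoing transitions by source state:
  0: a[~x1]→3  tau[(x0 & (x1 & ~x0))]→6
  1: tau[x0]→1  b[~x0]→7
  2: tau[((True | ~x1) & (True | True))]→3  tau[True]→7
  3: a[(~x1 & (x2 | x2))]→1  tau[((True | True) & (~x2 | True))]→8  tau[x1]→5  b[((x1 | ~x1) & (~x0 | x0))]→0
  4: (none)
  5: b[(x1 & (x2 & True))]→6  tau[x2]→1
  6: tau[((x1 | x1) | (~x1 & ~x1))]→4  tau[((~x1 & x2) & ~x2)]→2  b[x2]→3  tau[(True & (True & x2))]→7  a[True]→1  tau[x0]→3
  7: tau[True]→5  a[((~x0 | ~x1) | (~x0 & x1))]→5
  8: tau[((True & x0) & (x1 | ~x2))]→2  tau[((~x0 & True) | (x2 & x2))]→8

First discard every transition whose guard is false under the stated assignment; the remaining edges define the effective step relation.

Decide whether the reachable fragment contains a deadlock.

Answer: DEADLOCK-FREE

Working:
Reachable = {0,3,8}
  0: a→3  [1 out]
  3: b→0  tau→8  [2 out]
  8: tau→8  [1 out]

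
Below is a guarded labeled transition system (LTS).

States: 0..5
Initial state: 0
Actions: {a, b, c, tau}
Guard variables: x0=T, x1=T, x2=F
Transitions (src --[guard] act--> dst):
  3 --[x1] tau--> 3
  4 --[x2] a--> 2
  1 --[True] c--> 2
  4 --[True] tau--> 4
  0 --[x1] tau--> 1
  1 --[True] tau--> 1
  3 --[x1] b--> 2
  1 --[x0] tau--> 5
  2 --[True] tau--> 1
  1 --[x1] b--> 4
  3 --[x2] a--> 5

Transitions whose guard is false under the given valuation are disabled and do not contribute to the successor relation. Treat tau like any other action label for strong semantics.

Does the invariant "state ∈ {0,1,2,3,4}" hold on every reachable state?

Inv-set: {0,1,2,3,4}
R = {0,1,2,4,5}
  0: ✓
  1: ✓
  2: ✓
  4: ✓
  5: outside
witness against invariant: tau·tau → 5

Answer: INVARIANT VIOLATED at state 5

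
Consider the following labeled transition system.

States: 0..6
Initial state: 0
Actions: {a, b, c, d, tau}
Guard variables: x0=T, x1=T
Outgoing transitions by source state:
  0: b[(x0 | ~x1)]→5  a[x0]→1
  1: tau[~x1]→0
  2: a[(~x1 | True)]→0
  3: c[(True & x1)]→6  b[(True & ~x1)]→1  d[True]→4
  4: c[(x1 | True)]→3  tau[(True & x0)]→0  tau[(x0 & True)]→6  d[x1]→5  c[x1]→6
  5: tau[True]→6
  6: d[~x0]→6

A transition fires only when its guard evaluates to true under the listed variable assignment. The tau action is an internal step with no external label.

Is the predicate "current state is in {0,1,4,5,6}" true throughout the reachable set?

Answer: INVARIANT HOLDS

Trace:
Allowed set {0,1,4,5,6}
R = {0,1,5,6}
  0: ok
  1: ok
  5: ok
  6: ok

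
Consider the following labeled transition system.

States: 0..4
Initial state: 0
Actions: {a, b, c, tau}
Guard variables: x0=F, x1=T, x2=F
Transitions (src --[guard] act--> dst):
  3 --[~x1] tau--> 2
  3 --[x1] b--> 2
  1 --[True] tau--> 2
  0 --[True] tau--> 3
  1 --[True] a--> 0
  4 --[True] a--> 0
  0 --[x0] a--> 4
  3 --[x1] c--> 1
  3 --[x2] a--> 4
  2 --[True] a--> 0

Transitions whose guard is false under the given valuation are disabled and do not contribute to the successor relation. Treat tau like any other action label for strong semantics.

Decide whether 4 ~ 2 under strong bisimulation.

Answer: BISIMILAR

Trace:
Compute ~ classes (split until stable):
  P[0] = {{0,1,2,3,4}}
  P[1] = {{0},{1},{2,4},{3}}
4 equivalence class(es) (converged in 2)
class of 4: {2,4}; class of 2: {2,4}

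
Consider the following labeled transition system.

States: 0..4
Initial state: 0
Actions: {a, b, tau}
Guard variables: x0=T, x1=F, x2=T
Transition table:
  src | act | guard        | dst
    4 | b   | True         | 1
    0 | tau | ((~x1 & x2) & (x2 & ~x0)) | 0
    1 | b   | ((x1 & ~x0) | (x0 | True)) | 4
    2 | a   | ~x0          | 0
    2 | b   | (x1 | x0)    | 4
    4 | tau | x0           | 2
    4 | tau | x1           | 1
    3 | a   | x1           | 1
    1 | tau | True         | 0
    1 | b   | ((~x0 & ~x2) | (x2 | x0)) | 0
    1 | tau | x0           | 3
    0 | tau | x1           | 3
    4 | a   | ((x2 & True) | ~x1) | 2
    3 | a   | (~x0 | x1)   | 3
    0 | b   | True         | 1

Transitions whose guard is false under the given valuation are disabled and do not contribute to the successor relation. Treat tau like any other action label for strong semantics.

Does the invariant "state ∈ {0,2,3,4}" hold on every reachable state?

Safe = {0,2,3,4}
R = {0,1,2,3,4}
  0: ok
  1: outside
  2: ok
  3: ok
  4: ok
counterexample path to 1: b

Answer: INVARIANT VIOLATED at state 1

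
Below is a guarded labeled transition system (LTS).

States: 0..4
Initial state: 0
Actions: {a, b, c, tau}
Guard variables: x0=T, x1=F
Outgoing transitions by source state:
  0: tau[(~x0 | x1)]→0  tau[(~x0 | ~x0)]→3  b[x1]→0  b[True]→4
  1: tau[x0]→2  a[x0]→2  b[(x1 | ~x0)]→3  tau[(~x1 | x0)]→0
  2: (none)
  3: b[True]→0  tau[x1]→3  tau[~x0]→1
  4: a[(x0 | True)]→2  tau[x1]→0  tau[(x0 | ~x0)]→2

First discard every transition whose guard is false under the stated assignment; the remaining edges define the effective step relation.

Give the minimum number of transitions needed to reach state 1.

Answer: UNREACHABLE

Working:
Breadth-first toward 1:
  depth 0: {0}
  depth 1: {4}
  depth 2: {2}
1 never appears.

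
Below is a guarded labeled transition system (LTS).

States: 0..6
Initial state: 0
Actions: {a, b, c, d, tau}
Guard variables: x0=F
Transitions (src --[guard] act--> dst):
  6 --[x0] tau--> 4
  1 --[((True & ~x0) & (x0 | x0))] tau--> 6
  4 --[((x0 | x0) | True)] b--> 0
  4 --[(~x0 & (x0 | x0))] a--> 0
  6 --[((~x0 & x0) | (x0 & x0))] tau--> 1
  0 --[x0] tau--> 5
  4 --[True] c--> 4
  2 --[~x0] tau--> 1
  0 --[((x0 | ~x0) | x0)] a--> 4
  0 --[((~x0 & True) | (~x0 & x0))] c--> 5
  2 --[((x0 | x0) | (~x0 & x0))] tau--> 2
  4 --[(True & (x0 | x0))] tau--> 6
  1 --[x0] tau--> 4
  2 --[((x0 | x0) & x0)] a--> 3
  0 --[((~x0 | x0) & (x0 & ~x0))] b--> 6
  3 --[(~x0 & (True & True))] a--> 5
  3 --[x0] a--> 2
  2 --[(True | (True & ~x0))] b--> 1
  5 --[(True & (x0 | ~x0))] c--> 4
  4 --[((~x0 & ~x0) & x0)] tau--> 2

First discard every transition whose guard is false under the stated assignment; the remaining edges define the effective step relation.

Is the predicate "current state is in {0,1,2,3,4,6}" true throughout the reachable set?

Allowed set {0,1,2,3,4,6}
R = {0,4,5}
  0: ✓
  4: ✓
  5: VIOLATES
reach 5 via c — violates

Answer: INVARIANT VIOLATED at state 5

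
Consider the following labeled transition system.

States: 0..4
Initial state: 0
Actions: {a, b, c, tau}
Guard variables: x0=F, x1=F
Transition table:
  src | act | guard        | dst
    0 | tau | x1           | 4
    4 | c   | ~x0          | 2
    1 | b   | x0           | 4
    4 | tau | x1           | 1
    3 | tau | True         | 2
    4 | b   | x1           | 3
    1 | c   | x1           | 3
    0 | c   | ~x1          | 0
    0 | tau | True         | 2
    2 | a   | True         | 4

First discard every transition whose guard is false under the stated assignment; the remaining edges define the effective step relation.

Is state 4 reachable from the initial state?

Answer: REACHABLE

Trace:
After dropping false guards: 5 live edges.
L0 = {0}
L1 = {2}  now seen {0,2}
L2 = {4}  now seen {0,2,4}
R = {0,2,4}
witness 4: tau·a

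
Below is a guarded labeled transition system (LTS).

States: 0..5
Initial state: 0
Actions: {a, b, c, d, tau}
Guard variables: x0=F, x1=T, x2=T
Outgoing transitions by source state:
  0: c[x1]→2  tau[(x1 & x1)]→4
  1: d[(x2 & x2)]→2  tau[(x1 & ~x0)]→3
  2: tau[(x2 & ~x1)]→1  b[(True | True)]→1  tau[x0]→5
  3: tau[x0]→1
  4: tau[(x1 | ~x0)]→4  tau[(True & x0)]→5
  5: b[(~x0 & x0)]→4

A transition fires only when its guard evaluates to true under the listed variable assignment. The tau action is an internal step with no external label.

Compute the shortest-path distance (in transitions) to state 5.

Answer: UNREACHABLE

Analysis:
BFS to 5:
  L0 = {0}
  L1 = {2,4}
  L2 = {1}
  L3 = {3}
5 never appears.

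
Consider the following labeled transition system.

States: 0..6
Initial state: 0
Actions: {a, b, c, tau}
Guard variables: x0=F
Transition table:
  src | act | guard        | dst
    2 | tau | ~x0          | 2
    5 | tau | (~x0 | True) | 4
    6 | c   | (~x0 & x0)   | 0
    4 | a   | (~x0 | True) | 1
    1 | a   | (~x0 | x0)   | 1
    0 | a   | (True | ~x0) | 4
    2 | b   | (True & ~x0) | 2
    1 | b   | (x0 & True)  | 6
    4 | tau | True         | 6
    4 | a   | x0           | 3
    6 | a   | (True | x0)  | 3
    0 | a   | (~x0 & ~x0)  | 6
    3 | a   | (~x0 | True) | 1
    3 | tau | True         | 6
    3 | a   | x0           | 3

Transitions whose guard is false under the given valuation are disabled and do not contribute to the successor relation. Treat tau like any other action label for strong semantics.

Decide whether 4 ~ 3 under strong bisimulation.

Refine partition for ~:
  P[0] = {{0,1,2,3,4,5,6}}
  P[1] = {{0,1,6},{2},{3,4},{5}}
  P[2] = {{0},{1},{2},{3,4},{5},{6}}
stable after 3 split(s): 6 block(s)
class of 4: {3,4}; class of 3: {3,4}

Answer: BISIMILAR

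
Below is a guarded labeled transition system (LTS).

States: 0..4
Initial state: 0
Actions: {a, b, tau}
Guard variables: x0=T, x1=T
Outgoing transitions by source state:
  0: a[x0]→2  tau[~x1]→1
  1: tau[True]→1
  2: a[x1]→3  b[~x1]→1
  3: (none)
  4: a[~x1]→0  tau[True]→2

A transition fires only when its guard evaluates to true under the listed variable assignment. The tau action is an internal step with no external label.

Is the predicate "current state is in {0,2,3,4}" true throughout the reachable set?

Answer: INVARIANT HOLDS

Analysis:
Inv-set: {0,2,3,4}
R = {0,2,3}
  0: ✓
  2: ✓
  3: ✓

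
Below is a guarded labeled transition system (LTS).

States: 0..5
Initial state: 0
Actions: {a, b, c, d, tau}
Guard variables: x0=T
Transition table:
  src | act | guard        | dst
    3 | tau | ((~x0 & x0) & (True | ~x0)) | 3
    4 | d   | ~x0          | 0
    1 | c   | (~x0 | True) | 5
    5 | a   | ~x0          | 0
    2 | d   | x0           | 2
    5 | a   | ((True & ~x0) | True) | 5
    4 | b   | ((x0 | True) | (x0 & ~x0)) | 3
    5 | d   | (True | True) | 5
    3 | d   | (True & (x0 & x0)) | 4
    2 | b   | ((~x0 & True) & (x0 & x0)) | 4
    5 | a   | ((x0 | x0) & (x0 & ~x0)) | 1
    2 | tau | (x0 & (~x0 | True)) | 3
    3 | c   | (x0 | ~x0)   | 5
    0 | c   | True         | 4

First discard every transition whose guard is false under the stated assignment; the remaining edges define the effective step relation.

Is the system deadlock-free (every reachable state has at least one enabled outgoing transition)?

Answer: DEADLOCK-FREE

Working:
Reachable = {0,3,4,5}
  0: c→4  [1 out]
  3: c→5  d→4  [2 out]
  4: b→3  [1 out]
  5: a→5  d→5  [2 out]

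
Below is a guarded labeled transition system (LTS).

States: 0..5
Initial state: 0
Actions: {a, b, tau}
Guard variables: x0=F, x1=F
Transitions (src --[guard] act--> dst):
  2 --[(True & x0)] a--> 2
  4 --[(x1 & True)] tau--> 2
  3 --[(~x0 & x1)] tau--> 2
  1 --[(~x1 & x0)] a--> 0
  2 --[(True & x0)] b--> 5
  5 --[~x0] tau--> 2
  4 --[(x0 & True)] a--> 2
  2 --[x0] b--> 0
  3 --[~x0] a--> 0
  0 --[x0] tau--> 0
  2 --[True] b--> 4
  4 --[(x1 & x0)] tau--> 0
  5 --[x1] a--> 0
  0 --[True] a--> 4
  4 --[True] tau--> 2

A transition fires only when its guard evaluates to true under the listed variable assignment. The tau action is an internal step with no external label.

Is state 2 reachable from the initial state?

Answer: REACHABLE

Working:
Guard filter leaves 5 enabled edge(s).
depth 0: {0}
depth 1: {4}  cumulative {0,4}
depth 2: {2}  cumulative {0,2,4}
Reachable = {0,2,4}
Path to 2: a·tau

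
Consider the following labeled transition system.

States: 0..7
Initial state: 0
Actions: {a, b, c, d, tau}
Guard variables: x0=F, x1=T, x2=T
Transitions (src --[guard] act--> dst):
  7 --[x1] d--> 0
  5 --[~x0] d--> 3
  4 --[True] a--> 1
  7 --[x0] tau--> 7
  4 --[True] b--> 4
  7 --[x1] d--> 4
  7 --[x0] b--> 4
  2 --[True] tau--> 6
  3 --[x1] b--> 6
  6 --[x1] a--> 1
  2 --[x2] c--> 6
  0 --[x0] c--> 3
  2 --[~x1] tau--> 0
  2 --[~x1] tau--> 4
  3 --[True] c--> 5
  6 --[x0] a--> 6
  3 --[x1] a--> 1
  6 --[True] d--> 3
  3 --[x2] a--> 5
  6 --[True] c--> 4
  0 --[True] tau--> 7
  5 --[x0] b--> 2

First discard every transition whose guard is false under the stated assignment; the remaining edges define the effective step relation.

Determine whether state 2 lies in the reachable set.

Guard filter leaves 15 enabled edge(s).
depth 0: {0}
depth 1: {7}  total {0,7}
depth 2: {4}  total {0,4,7}
depth 3: {1}  total {0,1,4,7}
Reachable = {0,1,4,7}

Answer: UNREACHABLE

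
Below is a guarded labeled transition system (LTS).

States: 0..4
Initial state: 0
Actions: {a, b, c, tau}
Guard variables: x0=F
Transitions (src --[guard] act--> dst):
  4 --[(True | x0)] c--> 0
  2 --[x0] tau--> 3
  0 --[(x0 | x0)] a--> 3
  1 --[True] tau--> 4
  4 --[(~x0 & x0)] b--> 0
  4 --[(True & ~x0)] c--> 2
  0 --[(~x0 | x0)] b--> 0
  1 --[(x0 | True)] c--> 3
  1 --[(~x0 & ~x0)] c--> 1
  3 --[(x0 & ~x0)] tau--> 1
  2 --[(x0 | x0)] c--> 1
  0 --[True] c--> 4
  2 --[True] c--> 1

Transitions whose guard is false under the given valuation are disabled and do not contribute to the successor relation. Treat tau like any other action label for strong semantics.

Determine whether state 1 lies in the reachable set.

Answer: REACHABLE

Trace:
After dropping false guards: 8 live edges.
L0 = {0}
L1 = {4}  now seen {0,4}
L2 = {2}  now seen {0,2,4}
L3 = {1}  now seen {0,1,2,4}
L4 = {3}  now seen {0,1,2,3,4}
Reachable = {0,1,2,3,4}
Path to 1: c·c·c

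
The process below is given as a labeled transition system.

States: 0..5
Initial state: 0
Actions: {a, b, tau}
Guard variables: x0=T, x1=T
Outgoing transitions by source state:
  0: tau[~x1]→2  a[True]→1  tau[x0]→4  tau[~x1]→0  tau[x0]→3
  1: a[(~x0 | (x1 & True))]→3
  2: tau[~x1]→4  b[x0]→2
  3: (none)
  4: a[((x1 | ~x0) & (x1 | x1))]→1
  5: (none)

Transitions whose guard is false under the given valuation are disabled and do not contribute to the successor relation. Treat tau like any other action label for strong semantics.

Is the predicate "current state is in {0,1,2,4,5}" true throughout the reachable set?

Answer: INVARIANT VIOLATED at state 3

Trace:
Allowed set {0,1,2,4,5}
Reachable = {0,1,3,4}
  0: safe
  1: safe
  3: ✗ unsafe
  4: safe
witness against invariant: tau → 3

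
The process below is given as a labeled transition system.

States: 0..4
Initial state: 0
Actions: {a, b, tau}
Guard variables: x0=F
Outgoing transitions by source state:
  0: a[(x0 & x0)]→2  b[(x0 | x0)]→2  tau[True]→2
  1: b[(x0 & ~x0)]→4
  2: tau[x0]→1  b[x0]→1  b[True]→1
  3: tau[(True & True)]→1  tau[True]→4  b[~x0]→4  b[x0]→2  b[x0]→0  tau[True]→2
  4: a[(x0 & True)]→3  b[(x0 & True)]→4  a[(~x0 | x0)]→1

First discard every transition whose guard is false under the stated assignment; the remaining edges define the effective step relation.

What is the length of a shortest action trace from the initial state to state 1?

Answer: 2

Trace:
BFS to 1:
  Layer 0: {0}
  Layer 1: {2}
  Layer 2: {1}
depth(1)=2, e.g. tau·b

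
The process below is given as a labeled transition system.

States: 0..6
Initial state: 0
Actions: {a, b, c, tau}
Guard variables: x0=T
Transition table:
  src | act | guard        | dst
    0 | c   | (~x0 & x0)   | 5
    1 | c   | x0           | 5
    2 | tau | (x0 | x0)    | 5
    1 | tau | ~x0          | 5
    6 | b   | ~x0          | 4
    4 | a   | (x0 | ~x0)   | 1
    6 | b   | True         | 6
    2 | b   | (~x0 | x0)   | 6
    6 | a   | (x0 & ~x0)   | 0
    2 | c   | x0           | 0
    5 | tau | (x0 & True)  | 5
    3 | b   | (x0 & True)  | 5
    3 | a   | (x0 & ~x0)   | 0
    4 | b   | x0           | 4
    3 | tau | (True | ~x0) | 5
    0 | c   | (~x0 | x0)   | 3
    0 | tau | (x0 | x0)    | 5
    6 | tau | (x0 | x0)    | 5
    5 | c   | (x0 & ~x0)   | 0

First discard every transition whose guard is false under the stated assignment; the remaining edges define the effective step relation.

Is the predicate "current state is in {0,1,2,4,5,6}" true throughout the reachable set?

Answer: INVARIANT VIOLATED at state 3

Working:
Safe = {0,1,2,4,5,6}
R = {0,3,5}
  0: safe
  3: outside
  5: safe
counterexample path to 3: c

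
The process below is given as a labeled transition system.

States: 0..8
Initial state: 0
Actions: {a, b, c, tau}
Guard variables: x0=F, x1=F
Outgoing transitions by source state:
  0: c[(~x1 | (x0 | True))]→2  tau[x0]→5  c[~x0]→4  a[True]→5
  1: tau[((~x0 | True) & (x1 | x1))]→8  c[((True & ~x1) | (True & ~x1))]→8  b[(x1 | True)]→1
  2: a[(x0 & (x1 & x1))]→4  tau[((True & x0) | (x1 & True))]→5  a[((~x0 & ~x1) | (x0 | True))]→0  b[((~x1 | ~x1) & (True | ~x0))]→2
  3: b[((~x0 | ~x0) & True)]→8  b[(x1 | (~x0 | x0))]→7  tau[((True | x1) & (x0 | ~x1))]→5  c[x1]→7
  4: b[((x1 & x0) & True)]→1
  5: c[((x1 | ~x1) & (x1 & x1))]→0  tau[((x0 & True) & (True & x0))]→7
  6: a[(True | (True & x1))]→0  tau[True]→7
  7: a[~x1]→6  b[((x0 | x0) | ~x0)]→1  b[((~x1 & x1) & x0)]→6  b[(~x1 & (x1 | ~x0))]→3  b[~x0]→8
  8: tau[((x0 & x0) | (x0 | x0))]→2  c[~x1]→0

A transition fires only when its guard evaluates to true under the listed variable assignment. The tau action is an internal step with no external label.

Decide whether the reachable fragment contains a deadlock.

Answer: DEADLOCK at state 4

Analysis:
Reachable = {0,2,4,5}
  0: a→5  c→2  c→4  [3 out]
  2: a→0  b→2  [2 out]
  4: ∅  [deadlock]
  5: ∅  [deadlock]
witness 4: c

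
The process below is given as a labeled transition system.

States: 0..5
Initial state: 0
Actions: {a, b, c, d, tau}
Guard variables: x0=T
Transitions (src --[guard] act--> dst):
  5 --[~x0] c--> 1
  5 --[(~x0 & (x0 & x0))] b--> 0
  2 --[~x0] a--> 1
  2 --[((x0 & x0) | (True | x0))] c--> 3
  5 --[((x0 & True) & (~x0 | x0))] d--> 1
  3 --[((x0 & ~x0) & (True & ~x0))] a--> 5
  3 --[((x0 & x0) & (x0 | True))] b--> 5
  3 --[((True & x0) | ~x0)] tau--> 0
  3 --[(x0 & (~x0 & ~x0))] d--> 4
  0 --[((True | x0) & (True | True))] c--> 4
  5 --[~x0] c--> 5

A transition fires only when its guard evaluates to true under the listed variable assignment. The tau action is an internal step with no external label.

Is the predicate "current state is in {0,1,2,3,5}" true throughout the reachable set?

Answer: INVARIANT VIOLATED at state 4

Working:
Inv-set: {0,1,2,3,5}
R = {0,4}
  0: ok
  4: outside
reach 4 via c — violates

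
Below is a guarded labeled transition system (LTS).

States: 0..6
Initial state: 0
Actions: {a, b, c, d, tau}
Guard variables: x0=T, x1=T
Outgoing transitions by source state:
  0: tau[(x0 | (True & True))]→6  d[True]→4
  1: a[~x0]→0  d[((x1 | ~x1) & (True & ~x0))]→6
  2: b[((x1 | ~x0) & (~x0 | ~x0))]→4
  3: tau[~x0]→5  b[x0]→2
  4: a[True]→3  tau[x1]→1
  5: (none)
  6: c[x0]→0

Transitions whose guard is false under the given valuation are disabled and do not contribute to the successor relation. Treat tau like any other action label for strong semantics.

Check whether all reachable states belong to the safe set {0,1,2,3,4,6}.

Allowed set {0,1,2,3,4,6}
Reach set: {0,1,2,3,4,6}
  0: ✓
  1: ✓
  2: ✓
  3: ✓
  4: ✓
  6: ✓

Answer: INVARIANT HOLDS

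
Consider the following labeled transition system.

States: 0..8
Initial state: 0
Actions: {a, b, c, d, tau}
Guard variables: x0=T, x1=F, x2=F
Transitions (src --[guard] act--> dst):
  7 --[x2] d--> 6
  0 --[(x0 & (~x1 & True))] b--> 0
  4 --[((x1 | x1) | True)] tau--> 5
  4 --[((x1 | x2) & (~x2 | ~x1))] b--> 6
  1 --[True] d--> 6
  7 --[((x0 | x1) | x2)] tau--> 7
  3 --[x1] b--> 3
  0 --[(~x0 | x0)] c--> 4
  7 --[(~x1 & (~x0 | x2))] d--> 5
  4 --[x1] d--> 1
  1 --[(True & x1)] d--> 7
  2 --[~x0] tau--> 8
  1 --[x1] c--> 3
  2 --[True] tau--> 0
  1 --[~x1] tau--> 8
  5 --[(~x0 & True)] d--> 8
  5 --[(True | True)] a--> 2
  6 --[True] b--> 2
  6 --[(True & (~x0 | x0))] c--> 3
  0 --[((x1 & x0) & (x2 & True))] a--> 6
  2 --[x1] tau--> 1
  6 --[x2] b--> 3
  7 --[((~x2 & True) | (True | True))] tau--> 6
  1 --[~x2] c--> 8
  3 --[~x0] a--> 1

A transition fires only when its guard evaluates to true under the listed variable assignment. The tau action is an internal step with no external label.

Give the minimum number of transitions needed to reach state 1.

BFS to 1:
  L0 = {0}
  L1 = {4}
  L2 = {5}
  L3 = {2}
1 never appears.

Answer: UNREACHABLE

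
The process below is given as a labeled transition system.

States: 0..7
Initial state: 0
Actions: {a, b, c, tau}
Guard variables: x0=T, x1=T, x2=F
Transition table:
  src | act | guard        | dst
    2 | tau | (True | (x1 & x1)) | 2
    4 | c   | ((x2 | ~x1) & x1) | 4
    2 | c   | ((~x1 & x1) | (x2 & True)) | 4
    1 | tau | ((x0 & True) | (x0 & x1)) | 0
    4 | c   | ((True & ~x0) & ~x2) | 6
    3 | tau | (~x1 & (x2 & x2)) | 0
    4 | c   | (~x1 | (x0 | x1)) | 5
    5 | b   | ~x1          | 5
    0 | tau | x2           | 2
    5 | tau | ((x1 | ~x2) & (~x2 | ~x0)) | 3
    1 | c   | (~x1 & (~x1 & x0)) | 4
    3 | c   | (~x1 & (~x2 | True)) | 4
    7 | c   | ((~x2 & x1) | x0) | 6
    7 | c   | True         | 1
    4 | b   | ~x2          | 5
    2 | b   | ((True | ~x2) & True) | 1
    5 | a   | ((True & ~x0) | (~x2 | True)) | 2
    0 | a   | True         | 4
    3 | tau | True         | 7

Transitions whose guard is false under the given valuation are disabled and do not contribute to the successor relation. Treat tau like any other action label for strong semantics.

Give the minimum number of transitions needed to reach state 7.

Answer: 4

Trace:
Layered search for 7:
  Layer 0: {0}
  Layer 1: {4}
  Layer 2: {5}
  Layer 3: {2,3}
  Layer 4: {1,7}
depth(7)=4, e.g. a·b·tau·tau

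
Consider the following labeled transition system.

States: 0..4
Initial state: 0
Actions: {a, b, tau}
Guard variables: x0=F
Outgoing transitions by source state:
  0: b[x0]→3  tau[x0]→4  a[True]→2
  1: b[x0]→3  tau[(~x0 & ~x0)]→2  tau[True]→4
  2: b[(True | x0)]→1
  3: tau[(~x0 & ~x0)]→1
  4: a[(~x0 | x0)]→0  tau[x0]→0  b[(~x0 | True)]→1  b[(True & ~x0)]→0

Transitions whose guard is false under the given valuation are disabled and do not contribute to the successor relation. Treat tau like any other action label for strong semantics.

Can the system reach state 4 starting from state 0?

8 transition(s) survive guard evaluation.
L0 = {0}
L1 = {2}  total {0,2}
L2 = {1}  total {0,1,2}
L3 = {4}  total {0,1,2,4}
Reachable = {0,1,2,4}
trace reaching 4: a·b·tau

Answer: REACHABLE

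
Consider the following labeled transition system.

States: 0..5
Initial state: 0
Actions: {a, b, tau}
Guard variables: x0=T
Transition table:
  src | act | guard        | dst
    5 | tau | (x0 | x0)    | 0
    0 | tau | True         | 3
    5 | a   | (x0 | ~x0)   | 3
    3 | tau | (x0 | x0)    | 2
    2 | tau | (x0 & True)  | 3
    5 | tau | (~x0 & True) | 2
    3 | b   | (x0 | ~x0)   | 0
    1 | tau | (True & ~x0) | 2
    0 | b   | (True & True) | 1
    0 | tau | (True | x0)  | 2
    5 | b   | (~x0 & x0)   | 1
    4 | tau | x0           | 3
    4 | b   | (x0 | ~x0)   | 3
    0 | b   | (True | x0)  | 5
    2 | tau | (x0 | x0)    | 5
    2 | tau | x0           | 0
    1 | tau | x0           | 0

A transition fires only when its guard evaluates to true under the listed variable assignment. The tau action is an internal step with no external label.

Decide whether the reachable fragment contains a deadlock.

Answer: DEADLOCK-FREE

Analysis:
Reach set: {0,1,2,3,5}
  0: b→1  b→5  tau→2  tau→3  [4 exit(s)]
  1: tau→0  [1 exit(s)]
  2: tau→0  tau→3  tau→5  [3 exit(s)]
  3: b→0  tau→2  [2 exit(s)]
  5: a→3  tau→0  [2 exit(s)]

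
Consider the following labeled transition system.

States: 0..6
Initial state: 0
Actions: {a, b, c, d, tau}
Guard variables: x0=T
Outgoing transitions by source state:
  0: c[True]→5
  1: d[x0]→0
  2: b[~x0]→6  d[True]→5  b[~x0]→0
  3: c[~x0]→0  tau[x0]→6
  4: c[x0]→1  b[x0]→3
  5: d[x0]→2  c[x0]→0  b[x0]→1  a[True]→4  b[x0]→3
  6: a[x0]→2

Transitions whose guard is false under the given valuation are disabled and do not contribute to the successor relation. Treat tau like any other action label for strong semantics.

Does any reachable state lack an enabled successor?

Reach set: {0,1,2,3,4,5,6}
  0: c→5  [deg 1]
  1: d→0  [deg 1]
  2: d→5  [deg 1]
  3: tau→6  [deg 1]
  4: b→3  c→1  [deg 2]
  5: a→4  b→1  b→3  c→0  d→2  [deg 5]
  6: a→2  [deg 1]

Answer: DEADLOCK-FREE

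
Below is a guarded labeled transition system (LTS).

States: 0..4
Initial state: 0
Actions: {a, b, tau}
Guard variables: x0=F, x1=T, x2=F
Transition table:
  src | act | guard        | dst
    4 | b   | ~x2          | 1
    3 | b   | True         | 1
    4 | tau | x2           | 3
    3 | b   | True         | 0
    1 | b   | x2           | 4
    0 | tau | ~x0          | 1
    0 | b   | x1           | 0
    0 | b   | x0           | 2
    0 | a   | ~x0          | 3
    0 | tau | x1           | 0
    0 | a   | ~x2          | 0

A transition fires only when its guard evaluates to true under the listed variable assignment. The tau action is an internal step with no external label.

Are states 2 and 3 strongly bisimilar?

Bisimulation quotient by refinement:
  π0 = {{0,1,2,3,4}}
  π1 = {{0},{1,2},{3,4}}
  π2 = {{0},{1,2},{3},{4}}
stable after 3 split(s): 4 block(s)
class of 2: {1,2}; class of 3: {3}

Answer: NOT BISIMILAR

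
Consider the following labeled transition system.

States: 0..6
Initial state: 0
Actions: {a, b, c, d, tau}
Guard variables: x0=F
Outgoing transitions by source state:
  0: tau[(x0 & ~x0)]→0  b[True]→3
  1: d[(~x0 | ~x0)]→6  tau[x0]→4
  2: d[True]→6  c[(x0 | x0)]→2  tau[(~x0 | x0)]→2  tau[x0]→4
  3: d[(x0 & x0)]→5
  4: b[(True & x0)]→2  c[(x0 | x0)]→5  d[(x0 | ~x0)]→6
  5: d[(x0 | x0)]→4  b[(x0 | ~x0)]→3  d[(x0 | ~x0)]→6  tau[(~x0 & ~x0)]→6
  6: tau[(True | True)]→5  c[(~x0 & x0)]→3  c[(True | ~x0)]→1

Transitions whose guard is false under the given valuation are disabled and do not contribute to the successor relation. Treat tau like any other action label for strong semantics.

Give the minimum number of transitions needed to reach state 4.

Answer: UNREACHABLE

Working:
Breadth-first toward 4:
  L0 = {0}
  L1 = {3}
4 never appears.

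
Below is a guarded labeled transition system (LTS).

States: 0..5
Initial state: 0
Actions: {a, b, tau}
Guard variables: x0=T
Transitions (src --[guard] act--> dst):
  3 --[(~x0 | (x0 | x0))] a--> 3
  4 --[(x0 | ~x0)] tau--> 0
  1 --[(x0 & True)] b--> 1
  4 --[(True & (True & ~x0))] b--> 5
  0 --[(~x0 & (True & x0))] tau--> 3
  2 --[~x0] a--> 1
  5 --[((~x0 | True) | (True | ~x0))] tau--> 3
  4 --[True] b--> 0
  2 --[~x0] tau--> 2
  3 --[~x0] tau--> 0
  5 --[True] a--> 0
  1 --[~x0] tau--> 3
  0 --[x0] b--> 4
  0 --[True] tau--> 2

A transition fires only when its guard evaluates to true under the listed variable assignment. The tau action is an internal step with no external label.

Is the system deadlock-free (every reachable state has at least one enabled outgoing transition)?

R = {0,2,4}
  0: b→4  tau→2  [deg 2]
  2: ∅  [STUCK]
  4: b→0  tau→0  [deg 2]
Path to 2: tau

Answer: DEADLOCK at state 2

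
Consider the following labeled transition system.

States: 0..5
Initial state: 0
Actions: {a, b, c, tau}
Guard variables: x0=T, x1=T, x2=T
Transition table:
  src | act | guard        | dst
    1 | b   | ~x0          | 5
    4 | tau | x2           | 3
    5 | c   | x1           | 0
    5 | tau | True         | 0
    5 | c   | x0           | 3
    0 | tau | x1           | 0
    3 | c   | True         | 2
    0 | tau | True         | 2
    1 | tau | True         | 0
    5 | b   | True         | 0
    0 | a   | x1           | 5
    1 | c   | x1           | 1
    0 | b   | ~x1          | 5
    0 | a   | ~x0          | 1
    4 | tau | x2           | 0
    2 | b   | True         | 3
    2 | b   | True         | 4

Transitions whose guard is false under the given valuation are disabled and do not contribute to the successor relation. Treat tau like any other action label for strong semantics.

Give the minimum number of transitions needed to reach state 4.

Answer: 2

Trace:
BFS to 4:
  depth 0: {0}
  depth 1: {2,5}
  depth 2: {3,4}
4 enters at depth 2; path tau·b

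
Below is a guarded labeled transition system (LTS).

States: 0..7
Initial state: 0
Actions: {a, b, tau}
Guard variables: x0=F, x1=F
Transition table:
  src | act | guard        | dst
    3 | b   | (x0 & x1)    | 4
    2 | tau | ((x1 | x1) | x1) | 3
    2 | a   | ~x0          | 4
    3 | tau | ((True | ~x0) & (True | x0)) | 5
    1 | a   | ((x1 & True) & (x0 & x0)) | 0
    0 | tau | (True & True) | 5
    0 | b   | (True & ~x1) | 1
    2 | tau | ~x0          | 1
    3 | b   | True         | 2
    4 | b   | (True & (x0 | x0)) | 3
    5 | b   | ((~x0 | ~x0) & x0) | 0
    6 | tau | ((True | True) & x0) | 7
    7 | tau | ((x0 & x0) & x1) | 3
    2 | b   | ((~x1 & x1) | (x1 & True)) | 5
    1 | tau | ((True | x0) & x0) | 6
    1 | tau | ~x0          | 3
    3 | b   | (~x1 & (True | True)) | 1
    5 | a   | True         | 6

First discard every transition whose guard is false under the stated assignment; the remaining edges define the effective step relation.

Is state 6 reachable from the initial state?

Guard filter leaves 9 enabled edge(s).
depth 0: {0}
depth 1: {1,5}  total {0,1,5}
depth 2: {3,6}  total {0,1,3,5,6}
depth 3: {2}  total {0,1,2,3,5,6}
depth 4: {4}  total {0,1,2,3,4,5,6}
Reachable = {0,1,2,3,4,5,6}
trace reaching 6: tau·a

Answer: REACHABLE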